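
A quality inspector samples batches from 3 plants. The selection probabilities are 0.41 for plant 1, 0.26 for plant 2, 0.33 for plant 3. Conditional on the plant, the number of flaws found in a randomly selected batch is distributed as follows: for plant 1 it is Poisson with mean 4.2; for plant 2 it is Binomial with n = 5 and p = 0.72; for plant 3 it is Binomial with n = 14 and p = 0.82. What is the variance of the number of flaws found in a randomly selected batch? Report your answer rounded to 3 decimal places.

15.203

Per component, 1: μ=4.2, E[X²]=21.84; 2: μ=3.6, E[X²]=13.968; 3: μ=11.48, E[X²]=133.857.
E[X] = 0.41·4.2 + 0.26·3.6 + 0.33·11.48 = 6.4464.
E[X²] = 0.41·21.84 + 0.26·13.968 + 0.33·133.857 = 56.7588.
Var(X) = E[X²] − (E[X])² = 56.7588 − 41.5561 = 15.2028.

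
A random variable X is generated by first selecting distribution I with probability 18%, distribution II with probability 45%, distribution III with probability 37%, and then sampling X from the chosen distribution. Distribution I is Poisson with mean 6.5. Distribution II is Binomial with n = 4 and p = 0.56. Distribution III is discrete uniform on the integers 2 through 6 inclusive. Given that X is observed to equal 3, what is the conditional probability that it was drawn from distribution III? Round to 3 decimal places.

Likelihoods P(X=3 | ·): I: 0.0688137; II: 0.309084; III: 0.2.
Posterior ∝ prior × likelihood. Numerator for III: 0.37·0.2 = 0.074.
Normalizing constant: 0.18·0.0688137 + 0.45·0.309084 + 0.37·0.2 = 0.225474.
P(III | observation) = 0.074 / 0.225474 = 0.328197.

0.328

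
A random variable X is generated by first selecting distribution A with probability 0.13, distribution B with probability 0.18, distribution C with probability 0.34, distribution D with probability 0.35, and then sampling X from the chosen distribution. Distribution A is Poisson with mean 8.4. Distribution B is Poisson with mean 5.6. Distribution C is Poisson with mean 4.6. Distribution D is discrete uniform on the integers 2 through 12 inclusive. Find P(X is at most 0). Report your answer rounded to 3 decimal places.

Conditional on each component, P(X ≤ 0): A: 0.000224867; B: 0.00369786; C: 0.0100518; D: 0.
By total probability, P(X ≤ 0) = 0.13·0.000224867 + 0.18·0.00369786 + 0.34·0.0100518 + 0.35·0 = 0.00411247.

0.004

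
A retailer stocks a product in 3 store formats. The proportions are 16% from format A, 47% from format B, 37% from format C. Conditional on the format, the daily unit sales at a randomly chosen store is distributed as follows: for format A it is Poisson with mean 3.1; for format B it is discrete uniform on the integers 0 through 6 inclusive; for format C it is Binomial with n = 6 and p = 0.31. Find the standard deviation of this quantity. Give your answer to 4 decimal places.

1.7801

Per component, A: μ=3.1, E[X²]=12.71; B: μ=3, E[X²]=13; C: μ=1.86, E[X²]=4.743.
E[X] = 0.16·3.1 + 0.47·3 + 0.37·1.86 = 2.5942.
E[X²] = 0.16·12.71 + 0.47·13 + 0.37·4.743 = 9.89851.
Var(X) = E[X²] − (E[X])² = 9.89851 − 6.72987 = 3.16864.
SD(X) = √3.16864 = 1.78007.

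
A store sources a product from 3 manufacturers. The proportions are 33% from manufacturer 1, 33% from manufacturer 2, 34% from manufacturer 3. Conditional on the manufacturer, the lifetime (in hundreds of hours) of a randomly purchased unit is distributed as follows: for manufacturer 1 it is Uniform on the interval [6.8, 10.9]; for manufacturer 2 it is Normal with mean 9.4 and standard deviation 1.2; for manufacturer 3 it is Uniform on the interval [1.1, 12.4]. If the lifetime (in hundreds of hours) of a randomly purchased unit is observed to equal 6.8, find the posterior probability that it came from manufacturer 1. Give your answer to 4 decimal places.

Likelihoods f(6.8 | ·): 1: 0.243902; 2: 0.0317939; 3: 0.0884956.
Posterior ∝ prior × likelihood. Numerator for 1: 0.33·0.243902 = 0.0804878.
Normalizing constant: 0.33·0.243902 + 0.33·0.0317939 + 0.34·0.0884956 = 0.121068.
P(1 | observation) = 0.0804878 / 0.121068 = 0.664813.

0.6648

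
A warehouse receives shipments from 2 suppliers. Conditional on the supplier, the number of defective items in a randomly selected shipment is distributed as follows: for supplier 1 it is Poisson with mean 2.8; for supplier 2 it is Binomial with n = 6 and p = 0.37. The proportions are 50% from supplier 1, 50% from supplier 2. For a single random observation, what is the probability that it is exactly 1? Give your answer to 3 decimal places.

Conditional on each supplier, P(X = 1): 1: 0.170268; 2: 0.220321.
By total probability, P(X = 1) = 0.5·0.170268 + 0.5·0.220321 = 0.195295.

0.195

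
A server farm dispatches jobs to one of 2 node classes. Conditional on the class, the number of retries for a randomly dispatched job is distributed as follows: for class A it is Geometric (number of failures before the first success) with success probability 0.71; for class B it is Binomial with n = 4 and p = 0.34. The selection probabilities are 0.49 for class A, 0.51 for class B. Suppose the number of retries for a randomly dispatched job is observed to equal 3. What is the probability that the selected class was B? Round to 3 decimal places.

Likelihoods P(X=3 | ·): A: 0.0173162; B: 0.103763.
Posterior ∝ prior × likelihood. Numerator for B: 0.51·0.103763 = 0.0529189.
Normalizing constant: 0.49·0.0173162 + 0.51·0.103763 = 0.0614038.
P(B | observation) = 0.0529189 / 0.0614038 = 0.861818.

0.862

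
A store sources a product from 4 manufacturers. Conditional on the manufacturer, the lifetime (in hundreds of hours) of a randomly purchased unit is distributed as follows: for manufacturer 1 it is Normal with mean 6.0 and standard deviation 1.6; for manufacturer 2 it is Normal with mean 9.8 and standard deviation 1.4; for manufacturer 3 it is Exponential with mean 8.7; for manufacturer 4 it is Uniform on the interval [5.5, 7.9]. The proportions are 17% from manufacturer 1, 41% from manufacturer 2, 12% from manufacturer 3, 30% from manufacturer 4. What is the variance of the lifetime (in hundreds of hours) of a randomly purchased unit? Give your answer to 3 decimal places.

13.031

Per component, 1: μ=6, E[X²]=38.56; 2: μ=9.8, E[X²]=98; 3: μ=8.7, E[X²]=151.38; 4: μ=6.7, E[X²]=45.37.
E[X] = 0.17·6 + 0.41·9.8 + 0.12·8.7 + 0.3·6.7 = 8.092.
E[X²] = 0.17·38.56 + 0.41·98 + 0.12·151.38 + 0.3·45.37 = 78.5118.
Var(X) = E[X²] − (E[X])² = 78.5118 − 65.4805 = 13.0313.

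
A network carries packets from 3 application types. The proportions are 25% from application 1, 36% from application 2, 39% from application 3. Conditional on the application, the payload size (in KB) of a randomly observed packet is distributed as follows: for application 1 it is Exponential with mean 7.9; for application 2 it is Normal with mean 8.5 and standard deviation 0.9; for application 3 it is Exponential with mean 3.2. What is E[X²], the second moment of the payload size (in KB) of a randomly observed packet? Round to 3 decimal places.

65.494

For each component E[X²] = Var + (mean)², giving 1: 124.82; 2: 73.06; 3: 20.48.
Overall E[X²] = 0.25·124.82 + 0.36·73.06 + 0.39·20.48 = 65.4938.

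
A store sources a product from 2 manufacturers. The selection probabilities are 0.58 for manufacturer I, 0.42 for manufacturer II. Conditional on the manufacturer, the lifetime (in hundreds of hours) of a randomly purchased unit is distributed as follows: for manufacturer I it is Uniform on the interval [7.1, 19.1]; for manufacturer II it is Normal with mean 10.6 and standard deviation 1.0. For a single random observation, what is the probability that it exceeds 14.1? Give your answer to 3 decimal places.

0.242

Conditional on each manufacturer, P(X > 14.1): I: 0.416667; II: 0.000232629.
By total probability, P(X > 14.1) = 0.58·0.416667 + 0.42·0.000232629 = 0.241764.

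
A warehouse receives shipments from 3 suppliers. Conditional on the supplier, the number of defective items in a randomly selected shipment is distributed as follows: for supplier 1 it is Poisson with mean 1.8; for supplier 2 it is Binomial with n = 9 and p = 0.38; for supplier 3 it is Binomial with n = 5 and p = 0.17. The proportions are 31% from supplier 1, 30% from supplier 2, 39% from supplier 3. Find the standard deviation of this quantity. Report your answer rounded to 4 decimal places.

Per component, 1: μ=1.8, E[X²]=5.04; 2: μ=3.42, E[X²]=13.8168; 3: μ=0.85, E[X²]=1.428.
E[X] = 0.31·1.8 + 0.3·3.42 + 0.39·0.85 = 1.9155.
E[X²] = 0.31·5.04 + 0.3·13.8168 + 0.39·1.428 = 6.26436.
Var(X) = E[X²] − (E[X])² = 6.26436 − 3.66914 = 2.59522.
SD(X) = √2.59522 = 1.61097.

1.6110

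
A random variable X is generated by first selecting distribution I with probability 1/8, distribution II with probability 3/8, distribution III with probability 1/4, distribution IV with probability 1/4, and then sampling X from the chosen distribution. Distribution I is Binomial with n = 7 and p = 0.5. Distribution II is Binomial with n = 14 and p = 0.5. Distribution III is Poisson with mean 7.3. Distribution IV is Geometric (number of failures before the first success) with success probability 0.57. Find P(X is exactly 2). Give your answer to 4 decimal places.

0.0534

Conditional on each component, P(X = 2): I: 0.164062; II: 0.0055542; III: 0.0179997; IV: 0.105393.
By total probability, P(X = 2) = 0.125·0.164062 + 0.375·0.0055542 + 0.25·0.0179997 + 0.25·0.105393 = 0.0534388.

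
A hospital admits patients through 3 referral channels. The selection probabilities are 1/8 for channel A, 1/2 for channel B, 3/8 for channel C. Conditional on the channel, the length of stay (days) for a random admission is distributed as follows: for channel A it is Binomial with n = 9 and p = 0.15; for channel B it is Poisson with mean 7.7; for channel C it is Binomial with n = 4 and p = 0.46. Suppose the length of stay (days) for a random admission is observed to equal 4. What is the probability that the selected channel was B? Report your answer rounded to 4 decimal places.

0.6200

Likelihoods P(X=4 | ·): A: 0.0283029; B: 0.0663261; C: 0.0447746.
Posterior ∝ prior × likelihood. Numerator for B: 0.5·0.0663261 = 0.033163.
Normalizing constant: 0.125·0.0283029 + 0.5·0.0663261 + 0.375·0.0447746 = 0.0534913.
P(B | observation) = 0.033163 / 0.0534913 = 0.61997.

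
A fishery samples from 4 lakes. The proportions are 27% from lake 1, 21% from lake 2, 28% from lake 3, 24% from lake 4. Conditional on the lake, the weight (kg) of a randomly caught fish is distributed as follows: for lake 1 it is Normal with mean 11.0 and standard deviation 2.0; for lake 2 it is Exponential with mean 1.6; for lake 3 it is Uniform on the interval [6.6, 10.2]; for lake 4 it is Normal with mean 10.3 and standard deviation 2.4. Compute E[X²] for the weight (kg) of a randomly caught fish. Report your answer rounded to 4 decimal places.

81.7284

For each component E[X²] = Var + (mean)², giving 1: 125; 2: 5.12; 3: 71.64; 4: 111.85.
Overall E[X²] = 0.27·125 + 0.21·5.12 + 0.28·71.64 + 0.24·111.85 = 81.7284.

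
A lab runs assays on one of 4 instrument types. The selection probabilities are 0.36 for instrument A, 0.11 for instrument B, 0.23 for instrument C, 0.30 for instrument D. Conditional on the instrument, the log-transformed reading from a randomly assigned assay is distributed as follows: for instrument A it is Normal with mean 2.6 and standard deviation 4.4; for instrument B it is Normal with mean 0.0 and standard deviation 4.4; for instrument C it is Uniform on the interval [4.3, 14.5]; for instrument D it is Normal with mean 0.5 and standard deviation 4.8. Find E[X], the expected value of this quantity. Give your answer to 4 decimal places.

Component means — A: 2.6; B: 0; C: 9.4; D: 0.5.
E[X] = 0.36·2.6 + 0.11·0 + 0.23·9.4 + 0.3·0.5 = 3.248.

3.2480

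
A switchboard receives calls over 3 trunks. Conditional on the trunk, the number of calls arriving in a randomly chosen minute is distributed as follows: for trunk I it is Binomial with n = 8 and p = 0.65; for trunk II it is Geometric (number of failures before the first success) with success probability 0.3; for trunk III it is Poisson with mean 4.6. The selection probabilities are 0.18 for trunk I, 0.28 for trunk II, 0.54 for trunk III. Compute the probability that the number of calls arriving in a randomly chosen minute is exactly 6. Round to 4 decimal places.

0.1279

Conditional on each trunk, P(X = 6): I: 0.258687; II: 0.0352947; III: 0.13227.
By total probability, P(X = 6) = 0.18·0.258687 + 0.28·0.0352947 + 0.54·0.13227 = 0.127872.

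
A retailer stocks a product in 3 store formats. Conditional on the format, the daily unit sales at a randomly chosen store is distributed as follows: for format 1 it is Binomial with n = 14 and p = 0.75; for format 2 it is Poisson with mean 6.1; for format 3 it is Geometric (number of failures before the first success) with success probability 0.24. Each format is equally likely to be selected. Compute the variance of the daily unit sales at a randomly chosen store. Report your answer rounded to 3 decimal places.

Per component, 1: μ=10.5, E[X²]=112.875; 2: μ=6.1, E[X²]=43.31; 3: μ=3.16667, E[X²]=23.2222.
E[X] = 0.333333·10.5 + 0.333333·6.1 + 0.333333·3.16667 = 6.58889.
E[X²] = 0.333333·112.875 + 0.333333·43.31 + 0.333333·23.2222 = 59.8024.
Var(X) = E[X²] − (E[X])² = 59.8024 − 43.4135 = 16.389.

16.389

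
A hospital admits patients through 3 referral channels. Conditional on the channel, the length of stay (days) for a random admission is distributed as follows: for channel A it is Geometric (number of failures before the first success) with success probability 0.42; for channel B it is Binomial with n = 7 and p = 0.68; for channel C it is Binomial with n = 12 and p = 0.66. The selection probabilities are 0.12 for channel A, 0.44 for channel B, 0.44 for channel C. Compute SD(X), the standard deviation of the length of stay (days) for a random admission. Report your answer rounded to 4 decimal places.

2.6539

Per component, A: μ=1.38095, E[X²]=5.19501; B: μ=4.76, E[X²]=24.1808; C: μ=7.92, E[X²]=65.4192.
E[X] = 0.12·1.38095 + 0.44·4.76 + 0.44·7.92 = 5.74491.
E[X²] = 0.12·5.19501 + 0.44·24.1808 + 0.44·65.4192 = 40.0474.
Var(X) = E[X²] − (E[X])² = 40.0474 − 33.004 = 7.04336.
SD(X) = √7.04336 = 2.65393.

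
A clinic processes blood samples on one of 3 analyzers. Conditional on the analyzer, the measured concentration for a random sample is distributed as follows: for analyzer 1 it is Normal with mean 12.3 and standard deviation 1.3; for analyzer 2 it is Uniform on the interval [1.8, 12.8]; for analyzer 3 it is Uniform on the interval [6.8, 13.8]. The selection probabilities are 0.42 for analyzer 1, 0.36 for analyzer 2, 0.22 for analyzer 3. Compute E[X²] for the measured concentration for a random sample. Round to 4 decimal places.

111.3041

For each component E[X²] = Var + (mean)², giving 1: 152.98; 2: 63.3733; 3: 110.173.
Overall E[X²] = 0.42·152.98 + 0.36·63.3733 + 0.22·110.173 = 111.304.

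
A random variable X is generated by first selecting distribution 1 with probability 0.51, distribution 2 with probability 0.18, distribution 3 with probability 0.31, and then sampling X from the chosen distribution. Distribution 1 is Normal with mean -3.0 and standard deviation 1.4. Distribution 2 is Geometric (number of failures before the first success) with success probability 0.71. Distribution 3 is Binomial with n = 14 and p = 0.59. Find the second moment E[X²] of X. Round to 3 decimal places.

27.924

For each component E[X²] = Var + (mean)², giving 1: 10.96; 2: 0.742115; 3: 71.6142.
Overall E[X²] = 0.51·10.96 + 0.18·0.742115 + 0.31·71.6142 = 27.9236.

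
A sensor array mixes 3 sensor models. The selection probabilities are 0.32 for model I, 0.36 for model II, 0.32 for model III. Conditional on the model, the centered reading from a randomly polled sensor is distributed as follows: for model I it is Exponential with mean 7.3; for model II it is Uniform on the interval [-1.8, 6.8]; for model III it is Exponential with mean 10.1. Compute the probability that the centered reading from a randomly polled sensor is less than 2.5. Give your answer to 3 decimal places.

0.343

Conditional on each model, P(X < 2.5): I: 0.289983; II: 0.5; III: 0.219269.
By total probability, P(X < 2.5) = 0.32·0.289983 + 0.36·0.5 + 0.32·0.219269 = 0.342961.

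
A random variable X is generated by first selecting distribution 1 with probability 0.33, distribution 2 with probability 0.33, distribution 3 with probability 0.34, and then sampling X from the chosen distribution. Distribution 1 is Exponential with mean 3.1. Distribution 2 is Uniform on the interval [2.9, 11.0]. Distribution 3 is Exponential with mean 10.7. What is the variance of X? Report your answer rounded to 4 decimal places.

Per component, 1: μ=3.1, E[X²]=19.22; 2: μ=6.95, E[X²]=53.77; 3: μ=10.7, E[X²]=228.98.
E[X] = 0.33·3.1 + 0.33·6.95 + 0.34·10.7 = 6.9545.
E[X²] = 0.33·19.22 + 0.33·53.77 + 0.34·228.98 = 101.94.
Var(X) = E[X²] − (E[X])² = 101.94 − 48.3651 = 53.5748.

53.5748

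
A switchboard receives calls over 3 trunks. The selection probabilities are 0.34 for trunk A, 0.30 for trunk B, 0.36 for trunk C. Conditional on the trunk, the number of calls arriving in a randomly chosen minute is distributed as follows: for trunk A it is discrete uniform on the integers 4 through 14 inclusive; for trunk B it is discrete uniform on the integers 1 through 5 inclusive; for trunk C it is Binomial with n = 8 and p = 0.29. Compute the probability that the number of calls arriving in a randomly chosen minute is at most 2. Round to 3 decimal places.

0.328

Conditional on each trunk, P(X ≤ 2): A: 0; B: 0.4; C: 0.577233.
By total probability, P(X ≤ 2) = 0.34·0 + 0.3·0.4 + 0.36·0.577233 = 0.327804.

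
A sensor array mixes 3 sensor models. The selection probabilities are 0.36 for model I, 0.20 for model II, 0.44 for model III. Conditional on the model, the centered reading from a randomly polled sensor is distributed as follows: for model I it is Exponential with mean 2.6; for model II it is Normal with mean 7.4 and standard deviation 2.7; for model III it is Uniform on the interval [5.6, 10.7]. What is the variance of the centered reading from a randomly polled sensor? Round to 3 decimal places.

Per component, I: μ=2.6, E[X²]=13.52; II: μ=7.4, E[X²]=62.05; III: μ=8.15, E[X²]=68.59.
E[X] = 0.36·2.6 + 0.2·7.4 + 0.44·8.15 = 6.002.
E[X²] = 0.36·13.52 + 0.2·62.05 + 0.44·68.59 = 47.4568.
Var(X) = E[X²] − (E[X])² = 47.4568 − 36.024 = 11.4328.

11.433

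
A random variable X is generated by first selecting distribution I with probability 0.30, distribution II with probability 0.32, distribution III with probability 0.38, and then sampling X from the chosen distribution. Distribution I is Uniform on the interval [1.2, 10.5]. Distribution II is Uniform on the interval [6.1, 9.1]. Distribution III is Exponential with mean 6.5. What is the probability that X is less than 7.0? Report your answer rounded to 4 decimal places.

Conditional on each component, P(X < 7.0): I: 0.623656; II: 0.3; III: 0.659358.
By total probability, P(X < 7.0) = 0.3·0.623656 + 0.32·0.3 + 0.38·0.659358 = 0.533653.

0.5337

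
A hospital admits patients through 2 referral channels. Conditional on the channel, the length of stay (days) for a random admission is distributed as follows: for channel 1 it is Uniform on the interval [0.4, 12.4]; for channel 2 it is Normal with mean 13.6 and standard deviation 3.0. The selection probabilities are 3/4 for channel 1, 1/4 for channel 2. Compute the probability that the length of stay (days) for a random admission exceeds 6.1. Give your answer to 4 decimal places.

Conditional on each channel, P(X > 6.1): 1: 0.525; 2: 0.99379.
By total probability, P(X > 6.1) = 0.75·0.525 + 0.25·0.99379 = 0.642198.

0.6422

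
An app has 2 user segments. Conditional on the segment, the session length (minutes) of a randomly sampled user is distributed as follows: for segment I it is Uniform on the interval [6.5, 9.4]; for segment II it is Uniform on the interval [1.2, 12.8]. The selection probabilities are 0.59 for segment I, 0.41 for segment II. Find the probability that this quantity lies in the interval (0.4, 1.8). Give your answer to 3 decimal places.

0.021

Conditional on each segment, P(0.4 < X < 1.8): I: 0; II: 0.0517241.
By total probability, P(0.4 < X < 1.8) = 0.59·0 + 0.41·0.0517241 = 0.0212069.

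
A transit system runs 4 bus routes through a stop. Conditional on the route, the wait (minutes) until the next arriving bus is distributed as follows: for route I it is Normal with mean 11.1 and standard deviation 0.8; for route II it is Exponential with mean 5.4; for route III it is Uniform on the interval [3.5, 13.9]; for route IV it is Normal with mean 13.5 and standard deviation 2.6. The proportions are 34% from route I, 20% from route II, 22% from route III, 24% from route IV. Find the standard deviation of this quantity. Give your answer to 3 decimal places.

4.196

Per component, I: μ=11.1, E[X²]=123.85; II: μ=5.4, E[X²]=58.32; III: μ=8.7, E[X²]=84.7033; IV: μ=13.5, E[X²]=189.01.
E[X] = 0.34·11.1 + 0.2·5.4 + 0.22·8.7 + 0.24·13.5 = 10.008.
E[X²] = 0.34·123.85 + 0.2·58.32 + 0.22·84.7033 + 0.24·189.01 = 117.77.
Var(X) = E[X²] − (E[X])² = 117.77 − 100.16 = 17.6101.
SD(X) = √17.6101 = 4.19644.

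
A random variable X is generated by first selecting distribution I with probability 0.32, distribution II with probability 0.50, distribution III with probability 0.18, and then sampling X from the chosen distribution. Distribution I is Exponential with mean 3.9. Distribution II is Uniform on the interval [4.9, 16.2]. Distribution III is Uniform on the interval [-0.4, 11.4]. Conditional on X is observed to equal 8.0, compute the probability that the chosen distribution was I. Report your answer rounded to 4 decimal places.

0.1506

Likelihoods f(8.0 | ·): I: 0.0329667; II: 0.0884956; III: 0.0847458.
Posterior ∝ prior × likelihood. Numerator for I: 0.32·0.0329667 = 0.0105493.
Normalizing constant: 0.32·0.0329667 + 0.5·0.0884956 + 0.18·0.0847458 = 0.0700514.
P(I | observation) = 0.0105493 / 0.0700514 = 0.150594.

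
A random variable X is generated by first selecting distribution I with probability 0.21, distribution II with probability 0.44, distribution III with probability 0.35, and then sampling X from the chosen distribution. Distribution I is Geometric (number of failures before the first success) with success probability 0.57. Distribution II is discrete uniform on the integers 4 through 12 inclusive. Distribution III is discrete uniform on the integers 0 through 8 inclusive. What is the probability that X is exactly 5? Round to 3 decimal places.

0.090

Conditional on each component, P(X = 5): I: 0.00837948; II: 0.111111; III: 0.111111.
By total probability, P(X = 5) = 0.21·0.00837948 + 0.44·0.111111 + 0.35·0.111111 = 0.0895375.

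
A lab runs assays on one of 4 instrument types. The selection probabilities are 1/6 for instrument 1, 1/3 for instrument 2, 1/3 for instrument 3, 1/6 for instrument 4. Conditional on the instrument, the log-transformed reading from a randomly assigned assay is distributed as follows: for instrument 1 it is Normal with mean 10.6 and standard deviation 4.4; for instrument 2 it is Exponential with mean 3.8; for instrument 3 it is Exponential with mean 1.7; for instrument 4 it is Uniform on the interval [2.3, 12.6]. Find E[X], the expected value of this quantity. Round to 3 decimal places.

Component means — 1: 10.6; 2: 3.8; 3: 1.7; 4: 7.45.
E[X] = 0.166667·10.6 + 0.333333·3.8 + 0.333333·1.7 + 0.166667·7.45 = 4.84167.

4.842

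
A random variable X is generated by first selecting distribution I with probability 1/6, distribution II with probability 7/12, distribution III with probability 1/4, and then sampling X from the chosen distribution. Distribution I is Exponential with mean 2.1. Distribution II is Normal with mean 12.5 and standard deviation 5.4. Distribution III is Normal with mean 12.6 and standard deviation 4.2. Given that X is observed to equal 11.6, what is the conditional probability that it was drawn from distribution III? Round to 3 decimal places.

0.350

Likelihoods f(11.6 | ·): I: 0.00190029; II: 0.0728592; III: 0.0923317.
Posterior ∝ prior × likelihood. Numerator for III: 0.25·0.0923317 = 0.0230829.
Normalizing constant: 0.166667·0.00190029 + 0.583333·0.0728592 + 0.25·0.0923317 = 0.0659008.
P(III | observation) = 0.0230829 / 0.0659008 = 0.350268.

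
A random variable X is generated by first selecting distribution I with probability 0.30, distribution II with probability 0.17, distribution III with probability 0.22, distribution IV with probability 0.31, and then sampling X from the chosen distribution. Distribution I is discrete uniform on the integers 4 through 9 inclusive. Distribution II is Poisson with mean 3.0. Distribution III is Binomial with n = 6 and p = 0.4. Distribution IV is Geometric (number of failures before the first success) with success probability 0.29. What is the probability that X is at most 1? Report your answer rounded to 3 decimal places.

0.239

Conditional on each component, P(X ≤ 1): I: 0; II: 0.199148; III: 0.23328; IV: 0.4959.
By total probability, P(X ≤ 1) = 0.3·0 + 0.17·0.199148 + 0.22·0.23328 + 0.31·0.4959 = 0.238906.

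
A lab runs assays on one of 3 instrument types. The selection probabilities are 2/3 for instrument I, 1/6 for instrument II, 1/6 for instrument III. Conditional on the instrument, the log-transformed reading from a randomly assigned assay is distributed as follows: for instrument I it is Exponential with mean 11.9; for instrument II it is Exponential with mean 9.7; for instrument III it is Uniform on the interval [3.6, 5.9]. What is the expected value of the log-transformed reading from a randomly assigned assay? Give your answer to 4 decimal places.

10.3417

Component means — I: 11.9; II: 9.7; III: 4.75.
E[X] = 0.666667·11.9 + 0.166667·9.7 + 0.166667·4.75 = 10.3417.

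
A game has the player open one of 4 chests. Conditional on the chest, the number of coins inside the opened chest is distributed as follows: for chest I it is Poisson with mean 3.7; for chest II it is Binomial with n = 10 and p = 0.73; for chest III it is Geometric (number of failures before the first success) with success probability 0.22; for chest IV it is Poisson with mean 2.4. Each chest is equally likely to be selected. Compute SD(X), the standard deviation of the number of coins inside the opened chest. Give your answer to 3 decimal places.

3.070

Per component, I: μ=3.7, E[X²]=17.39; II: μ=7.3, E[X²]=55.261; III: μ=3.54545, E[X²]=28.686; IV: μ=2.4, E[X²]=8.16.
E[X] = 0.25·3.7 + 0.25·7.3 + 0.25·3.54545 + 0.25·2.4 = 4.23636.
E[X²] = 0.25·17.39 + 0.25·55.261 + 0.25·28.686 + 0.25·8.16 = 27.3742.
Var(X) = E[X²] − (E[X])² = 27.3742 − 17.9468 = 9.42746.
SD(X) = √9.42746 = 3.07042.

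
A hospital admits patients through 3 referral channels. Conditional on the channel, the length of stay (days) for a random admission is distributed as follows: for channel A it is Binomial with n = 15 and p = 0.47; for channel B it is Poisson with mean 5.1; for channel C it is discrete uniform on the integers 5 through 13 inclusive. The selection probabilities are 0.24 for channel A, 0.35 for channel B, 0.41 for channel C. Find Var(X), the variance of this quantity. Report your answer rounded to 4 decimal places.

8.2913

Per component, A: μ=7.05, E[X²]=53.439; B: μ=5.1, E[X²]=31.11; C: μ=9, E[X²]=87.6667.
E[X] = 0.24·7.05 + 0.35·5.1 + 0.41·9 = 7.167.
E[X²] = 0.24·53.439 + 0.35·31.11 + 0.41·87.6667 = 59.6572.
Var(X) = E[X²] − (E[X])² = 59.6572 − 51.3659 = 8.2913.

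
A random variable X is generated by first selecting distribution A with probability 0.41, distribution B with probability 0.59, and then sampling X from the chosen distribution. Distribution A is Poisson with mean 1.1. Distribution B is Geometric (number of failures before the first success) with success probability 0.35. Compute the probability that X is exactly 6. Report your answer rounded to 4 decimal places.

Conditional on each component, P(X = 6): A: 0.00081903; B: 0.0263966.
By total probability, P(X = 6) = 0.41·0.00081903 + 0.59·0.0263966 = 0.0159098.

0.0159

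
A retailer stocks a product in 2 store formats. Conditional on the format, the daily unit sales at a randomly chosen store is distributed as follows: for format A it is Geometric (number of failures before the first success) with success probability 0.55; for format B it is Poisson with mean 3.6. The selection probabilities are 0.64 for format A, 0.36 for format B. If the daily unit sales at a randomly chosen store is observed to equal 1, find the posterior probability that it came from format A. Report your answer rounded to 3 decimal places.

Likelihoods P(X=1 | ·): A: 0.2475; B: 0.0983654.
Posterior ∝ prior × likelihood. Numerator for A: 0.64·0.2475 = 0.1584.
Normalizing constant: 0.64·0.2475 + 0.36·0.0983654 = 0.193812.
P(A | observation) = 0.1584 / 0.193812 = 0.817289.

0.817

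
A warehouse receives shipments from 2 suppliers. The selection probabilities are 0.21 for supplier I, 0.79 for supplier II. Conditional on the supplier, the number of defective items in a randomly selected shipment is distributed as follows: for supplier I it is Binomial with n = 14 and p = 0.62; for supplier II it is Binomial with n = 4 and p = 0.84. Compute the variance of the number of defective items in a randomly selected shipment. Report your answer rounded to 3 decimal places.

5.813

Per component, I: μ=8.68, E[X²]=78.6408; II: μ=3.36, E[X²]=11.8272.
E[X] = 0.21·8.68 + 0.79·3.36 = 4.4772.
E[X²] = 0.21·78.6408 + 0.79·11.8272 = 25.8581.
Var(X) = E[X²] − (E[X])² = 25.8581 − 20.0453 = 5.81274.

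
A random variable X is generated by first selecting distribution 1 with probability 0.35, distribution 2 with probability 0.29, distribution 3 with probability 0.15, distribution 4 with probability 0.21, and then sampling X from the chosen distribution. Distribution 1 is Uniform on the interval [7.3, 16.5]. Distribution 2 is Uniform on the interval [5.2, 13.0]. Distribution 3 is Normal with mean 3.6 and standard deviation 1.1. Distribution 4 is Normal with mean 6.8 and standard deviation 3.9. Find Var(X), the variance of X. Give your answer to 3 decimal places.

Per component, 1: μ=11.9, E[X²]=148.663; 2: μ=9.1, E[X²]=87.88; 3: μ=3.6, E[X²]=14.17; 4: μ=6.8, E[X²]=61.45.
E[X] = 0.35·11.9 + 0.29·9.1 + 0.15·3.6 + 0.21·6.8 = 8.772.
E[X²] = 0.35·148.663 + 0.29·87.88 + 0.15·14.17 + 0.21·61.45 = 92.5474.
Var(X) = E[X²] − (E[X])² = 92.5474 − 76.948 = 15.5994.

15.599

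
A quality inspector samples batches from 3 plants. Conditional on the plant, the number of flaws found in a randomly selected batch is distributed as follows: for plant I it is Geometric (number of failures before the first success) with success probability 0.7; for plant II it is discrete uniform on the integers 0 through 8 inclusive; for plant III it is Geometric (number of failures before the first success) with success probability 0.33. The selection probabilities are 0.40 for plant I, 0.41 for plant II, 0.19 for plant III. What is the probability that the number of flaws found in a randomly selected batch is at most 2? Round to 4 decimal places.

Conditional on each plant, P(X ≤ 2): I: 0.973; II: 0.333333; III: 0.699237.
By total probability, P(X ≤ 2) = 0.4·0.973 + 0.41·0.333333 + 0.19·0.699237 = 0.658722.

0.6587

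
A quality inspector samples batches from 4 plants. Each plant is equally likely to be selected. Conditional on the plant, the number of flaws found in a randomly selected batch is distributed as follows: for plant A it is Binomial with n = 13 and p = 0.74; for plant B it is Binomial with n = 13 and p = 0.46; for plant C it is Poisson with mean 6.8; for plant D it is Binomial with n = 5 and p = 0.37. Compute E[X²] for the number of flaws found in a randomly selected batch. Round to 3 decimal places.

47.916

For each component E[X²] = Var + (mean)², giving A: 95.0456; B: 38.9896; C: 53.04; D: 4.588.
Overall E[X²] = 0.25·95.0456 + 0.25·38.9896 + 0.25·53.04 + 0.25·4.588 = 47.9158.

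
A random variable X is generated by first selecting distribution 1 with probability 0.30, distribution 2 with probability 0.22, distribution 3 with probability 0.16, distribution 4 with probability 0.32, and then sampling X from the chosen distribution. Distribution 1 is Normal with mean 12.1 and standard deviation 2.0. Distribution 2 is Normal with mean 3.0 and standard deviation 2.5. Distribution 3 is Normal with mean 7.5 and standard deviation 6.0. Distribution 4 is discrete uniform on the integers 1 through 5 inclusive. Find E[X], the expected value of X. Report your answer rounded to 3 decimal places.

6.450

Component means — 1: 12.1; 2: 3; 3: 7.5; 4: 3.
E[X] = 0.3·12.1 + 0.22·3 + 0.16·7.5 + 0.32·3 = 6.45.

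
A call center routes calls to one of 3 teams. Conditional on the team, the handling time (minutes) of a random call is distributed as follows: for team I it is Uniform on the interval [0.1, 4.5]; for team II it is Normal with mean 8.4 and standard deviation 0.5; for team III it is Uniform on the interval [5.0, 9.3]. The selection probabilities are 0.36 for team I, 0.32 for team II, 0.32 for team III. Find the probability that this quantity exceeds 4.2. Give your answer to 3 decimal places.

Conditional on each team, P(X > 4.2): I: 0.0681818; II: 1; III: 1.
By total probability, P(X > 4.2) = 0.36·0.0681818 + 0.32·1 + 0.32·1 = 0.664545.

0.665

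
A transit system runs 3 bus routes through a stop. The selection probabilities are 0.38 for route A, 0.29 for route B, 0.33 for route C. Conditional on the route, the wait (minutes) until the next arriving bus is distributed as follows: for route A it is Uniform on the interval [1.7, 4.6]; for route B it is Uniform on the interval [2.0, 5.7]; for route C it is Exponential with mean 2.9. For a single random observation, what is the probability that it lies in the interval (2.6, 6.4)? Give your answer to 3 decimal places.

Conditional on each route, P(2.6 < X < 6.4): A: 0.689655; B: 0.837838; C: 0.297932.
By total probability, P(2.6 < X < 6.4) = 0.38·0.689655 + 0.29·0.837838 + 0.33·0.297932 = 0.60336.

0.603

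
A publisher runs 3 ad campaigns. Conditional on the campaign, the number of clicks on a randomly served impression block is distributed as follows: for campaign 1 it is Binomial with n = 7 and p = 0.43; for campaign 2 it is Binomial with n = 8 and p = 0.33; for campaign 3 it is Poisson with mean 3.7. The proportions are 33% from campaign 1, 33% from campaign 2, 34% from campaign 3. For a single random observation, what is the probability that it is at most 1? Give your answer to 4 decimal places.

0.1462

Conditional on each campaign, P(X ≤ 1): 1: 0.122781; 2: 0.20061; 3: 0.116201.
By total probability, P(X ≤ 1) = 0.33·0.122781 + 0.33·0.20061 + 0.34·0.116201 = 0.146227.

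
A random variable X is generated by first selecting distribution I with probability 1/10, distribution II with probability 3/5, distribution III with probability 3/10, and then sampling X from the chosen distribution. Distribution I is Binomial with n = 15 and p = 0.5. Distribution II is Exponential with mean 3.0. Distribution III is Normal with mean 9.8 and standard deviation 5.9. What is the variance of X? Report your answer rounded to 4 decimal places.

Per component, I: μ=7.5, E[X²]=60; II: μ=3, E[X²]=18; III: μ=9.8, E[X²]=130.85.
E[X] = 0.1·7.5 + 0.6·3 + 0.3·9.8 = 5.49.
E[X²] = 0.1·60 + 0.6·18 + 0.3·130.85 = 56.055.
Var(X) = E[X²] − (E[X])² = 56.055 − 30.1401 = 25.9149.

25.9149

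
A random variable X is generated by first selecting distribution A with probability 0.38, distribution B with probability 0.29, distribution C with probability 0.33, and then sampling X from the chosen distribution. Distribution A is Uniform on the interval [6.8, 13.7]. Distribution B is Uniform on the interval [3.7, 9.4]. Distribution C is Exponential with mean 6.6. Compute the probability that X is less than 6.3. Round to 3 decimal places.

0.335

Conditional on each component, P(X < 6.3): A: 0; B: 0.45614; C: 0.615013.
By total probability, P(X < 6.3) = 0.38·0 + 0.29·0.45614 + 0.33·0.615013 = 0.335235.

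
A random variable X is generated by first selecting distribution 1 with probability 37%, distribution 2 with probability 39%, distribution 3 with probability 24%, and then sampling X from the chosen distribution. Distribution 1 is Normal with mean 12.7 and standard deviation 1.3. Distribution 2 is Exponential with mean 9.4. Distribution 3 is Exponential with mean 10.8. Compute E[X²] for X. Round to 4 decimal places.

185.2106

For each component E[X²] = Var + (mean)², giving 1: 162.98; 2: 176.72; 3: 233.28.
Overall E[X²] = 0.37·162.98 + 0.39·176.72 + 0.24·233.28 = 185.211.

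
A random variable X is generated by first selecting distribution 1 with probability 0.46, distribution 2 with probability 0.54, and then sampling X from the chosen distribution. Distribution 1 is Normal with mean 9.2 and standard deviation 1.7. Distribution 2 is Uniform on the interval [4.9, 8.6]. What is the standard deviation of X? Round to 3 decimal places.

Per component, 1: μ=9.2, E[X²]=87.53; 2: μ=6.75, E[X²]=46.7033.
E[X] = 0.46·9.2 + 0.54·6.75 = 7.877.
E[X²] = 0.46·87.53 + 0.54·46.7033 = 65.4836.
Var(X) = E[X²] − (E[X])² = 65.4836 − 62.0471 = 3.43647.
SD(X) = √3.43647 = 1.85377.

1.854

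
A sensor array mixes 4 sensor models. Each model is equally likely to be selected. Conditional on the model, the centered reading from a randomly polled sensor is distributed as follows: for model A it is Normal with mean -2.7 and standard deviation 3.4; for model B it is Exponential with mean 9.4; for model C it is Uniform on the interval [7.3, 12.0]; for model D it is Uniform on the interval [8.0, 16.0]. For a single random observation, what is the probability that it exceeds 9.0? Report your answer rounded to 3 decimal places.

0.474

Conditional on each model, P(X > 9.0): A: 0.000289595; B: 0.383872; C: 0.638298; D: 0.875.
By total probability, P(X > 9.0) = 0.25·0.000289595 + 0.25·0.383872 + 0.25·0.638298 + 0.25·0.875 = 0.474365.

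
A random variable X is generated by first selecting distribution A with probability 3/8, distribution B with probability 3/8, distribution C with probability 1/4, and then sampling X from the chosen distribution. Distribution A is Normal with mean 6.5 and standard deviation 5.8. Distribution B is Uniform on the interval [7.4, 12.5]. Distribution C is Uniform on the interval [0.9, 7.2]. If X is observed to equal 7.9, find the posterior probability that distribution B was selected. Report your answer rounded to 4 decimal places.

Likelihoods f(7.9 | ·): A: 0.0668083; B: 0.196078; C: 0.
Posterior ∝ prior × likelihood. Numerator for B: 0.375·0.196078 = 0.0735294.
Normalizing constant: 0.375·0.0668083 + 0.375·0.196078 + 0.25·0 = 0.0985825.
P(B | observation) = 0.0735294 / 0.0985825 = 0.745867.

0.7459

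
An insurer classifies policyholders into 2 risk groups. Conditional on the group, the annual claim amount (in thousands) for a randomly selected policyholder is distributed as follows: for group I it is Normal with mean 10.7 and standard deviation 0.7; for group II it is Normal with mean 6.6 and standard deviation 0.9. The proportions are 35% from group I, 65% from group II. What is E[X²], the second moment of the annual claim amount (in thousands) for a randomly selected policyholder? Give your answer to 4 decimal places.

For each component E[X²] = Var + (mean)², giving I: 114.98; II: 44.37.
Overall E[X²] = 0.35·114.98 + 0.65·44.37 = 69.0835.

69.0835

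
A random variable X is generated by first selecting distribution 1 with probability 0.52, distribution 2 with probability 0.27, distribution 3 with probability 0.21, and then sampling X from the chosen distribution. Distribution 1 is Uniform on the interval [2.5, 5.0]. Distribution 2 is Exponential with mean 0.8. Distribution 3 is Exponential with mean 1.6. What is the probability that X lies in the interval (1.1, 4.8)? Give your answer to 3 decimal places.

0.641

Conditional on each component, P(1.1 < X < 4.8): 1: 0.92; 2: 0.250361; 3: 0.453045.
By total probability, P(1.1 < X < 4.8) = 0.52·0.92 + 0.27·0.250361 + 0.21·0.453045 = 0.641137.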